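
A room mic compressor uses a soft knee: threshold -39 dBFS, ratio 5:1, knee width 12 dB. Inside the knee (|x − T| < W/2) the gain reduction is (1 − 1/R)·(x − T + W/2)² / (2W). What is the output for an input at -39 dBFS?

x − T + W/2 = -39 − (-39) + 6 = 6.
GR = (1 − 1/5) × 6² / 24 = 0.8 × 36 / 24 = 1.2 dB.
Output = -39 − 1.2 = -40.2 dBFS.

-40.2 dBFS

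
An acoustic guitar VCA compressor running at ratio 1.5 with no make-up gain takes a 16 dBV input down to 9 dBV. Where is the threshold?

Input is 21 dB above T (since output overshoot × R = input overshoot: (9 − T)·1.5 = 16 − T gives T = -5 dBV).
Check: -5 + (16 − (-5))/1.5 = -5 + 14 = 9 dBV. ✓

-5 dBV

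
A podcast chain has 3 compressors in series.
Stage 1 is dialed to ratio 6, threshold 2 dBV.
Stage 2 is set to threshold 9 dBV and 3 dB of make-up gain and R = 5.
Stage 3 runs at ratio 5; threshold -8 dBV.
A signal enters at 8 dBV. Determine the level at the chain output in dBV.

-5.2 dBV

Stage 1: overshoot 6 dB → 6/6 = 1 dB → 3 dBV.
Stage 2: 3 dBV is at or below the 9 dBV threshold — no compression; make-up brings it to 6 dBV.
Stage 3: 14 dB above -8 dBV, reduced 5:1 to 2.8 dB above → -5.2 dBV.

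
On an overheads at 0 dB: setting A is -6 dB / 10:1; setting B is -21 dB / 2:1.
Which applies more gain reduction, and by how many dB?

B, by 5.1 dB

A: 6 dB over, compressed to 0.6 dB over, so 5.4 dB of GR.
B: 21 dB over, compressed to 10.5 dB over, so 10.5 dB of GR.
Difference: 5.1 dB in favour of B.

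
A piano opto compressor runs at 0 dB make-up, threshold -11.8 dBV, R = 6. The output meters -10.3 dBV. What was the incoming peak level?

-2.8 dBV

That's 1.5 dB above the -11.8 dBV threshold.
Before 6:1 compression the overshoot was 1.5 × 6 = 9 dB, so input = -11.8 + 9 = -2.8 dBV.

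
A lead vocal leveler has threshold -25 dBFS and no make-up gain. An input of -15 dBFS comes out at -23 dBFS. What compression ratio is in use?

5:1

Input overshoot = -15 − (-25) = 10 dB; output overshoot = -23 − (-25) = 2 dB.
Ratio = 10 / 2 = 5.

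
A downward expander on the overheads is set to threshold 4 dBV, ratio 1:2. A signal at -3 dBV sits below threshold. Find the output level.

-10 dBV

Undershoot = 4 − (-3) = 7 dB.
At 1:2, that expands to 14 dB under threshold.
Output = 4 − 14 = -10 dBV.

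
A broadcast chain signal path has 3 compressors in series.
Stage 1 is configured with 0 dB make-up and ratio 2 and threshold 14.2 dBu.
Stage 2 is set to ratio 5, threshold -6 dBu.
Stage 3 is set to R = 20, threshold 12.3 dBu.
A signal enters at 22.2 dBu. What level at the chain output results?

-1.16 dBu

Stage 1: 22.2 dBu is 8 dB over 14.2 dBu; at 2:1 that becomes 4 dB over, giving 18.2 dBu.
Stage 2: 18.2 dBu is 24.2 dB over -6 dBu; at 5:1 that becomes 4.84 dB over, giving -1.16 dBu.
Stage 3: -1.16 dBu ≤ 12.3 dBu, so stage 3 doesn't engage; output -1.16 dBu.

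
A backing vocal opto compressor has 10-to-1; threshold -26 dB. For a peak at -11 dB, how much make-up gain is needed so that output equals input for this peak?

13.5 dB

Overshoot 15 dB → 15/10 = 1.5 dB after compression, so the compressed level is -26 + 1.5 = -24.5 dB.
Make-up = target − compressed = -11 − (-24.5) = 13.5 dB.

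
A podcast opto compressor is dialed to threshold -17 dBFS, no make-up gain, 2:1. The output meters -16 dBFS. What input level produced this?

That's 1 dB above the -17 dBFS threshold.
Input overshoot = R × output overshoot = 2 dB → input = -17 + 2 = -15 dBFS.

-15 dBFS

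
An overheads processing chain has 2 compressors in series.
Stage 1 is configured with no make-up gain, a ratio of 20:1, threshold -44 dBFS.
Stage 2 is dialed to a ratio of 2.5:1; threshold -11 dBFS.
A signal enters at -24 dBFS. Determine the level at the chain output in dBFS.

-43 dBFS

Stage 1: -24 dBFS is 20 dB over -44 dBFS; at 20:1 that becomes 1 dB over, giving -43 dBFS.
Stage 2: -43 dBFS ≤ -11 dBFS, so stage 2 doesn't engage; output -43 dBFS.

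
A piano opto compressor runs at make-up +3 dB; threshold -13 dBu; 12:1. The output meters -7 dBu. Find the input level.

23 dBu

Remove make-up: -7 − 3 = -10 dBu.
The compressed level sits -10 − (-13) = 3 dB over threshold.
Before 12:1 compression the overshoot was 3 × 12 = 36 dB, so input = -13 + 36 = 23 dBu.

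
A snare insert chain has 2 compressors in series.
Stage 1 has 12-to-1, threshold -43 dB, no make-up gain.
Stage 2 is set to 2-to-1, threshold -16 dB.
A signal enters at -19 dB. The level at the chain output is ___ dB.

Stage 1: -19 dB is 24 dB over -43 dB; at 12:1 that becomes 2 dB over, giving -41 dB.
Stage 2: -41 dB is at or below the -16 dB threshold — no compression; output -41 dB.

-41 dB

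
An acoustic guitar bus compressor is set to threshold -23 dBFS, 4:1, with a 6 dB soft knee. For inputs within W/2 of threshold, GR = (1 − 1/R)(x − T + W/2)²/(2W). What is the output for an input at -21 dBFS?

x − T + W/2 = -21 − (-23) + 3 = 5.
GR = (1 − 1/4) × 5² / 12 = 0.75 × 25 / 12 = 1.5625 dB.
Output = -21 − 1.5625 = -22.5625 dBFS.

-22.5625 dBFS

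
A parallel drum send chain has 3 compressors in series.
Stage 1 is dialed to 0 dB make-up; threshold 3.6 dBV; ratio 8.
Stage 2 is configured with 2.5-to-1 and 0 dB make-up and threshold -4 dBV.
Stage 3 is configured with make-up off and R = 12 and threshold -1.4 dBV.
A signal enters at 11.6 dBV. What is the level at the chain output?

-1.33 dBV

Stage 1: overshoot 8 dB → 8/8 = 1 dB → 4.6 dBV.
Stage 2: 4.6 dBV is 8.6 dB over -4 dBV; at 2.5:1 that becomes 3.44 dB over, giving -0.56 dBV.
Stage 3: 0.84 dB above -1.4 dBV, reduced 12:1 to 0.07 dB above → -1.33 dBV.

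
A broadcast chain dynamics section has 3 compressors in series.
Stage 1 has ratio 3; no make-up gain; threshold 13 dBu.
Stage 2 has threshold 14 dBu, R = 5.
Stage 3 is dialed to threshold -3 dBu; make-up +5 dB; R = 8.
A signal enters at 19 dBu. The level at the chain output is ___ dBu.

Stage 1: 6 dB above 13 dBu, reduced 3:1 to 2 dB above → 15 dBu.
Stage 2: 1 dB above 14 dBu, reduced 5:1 to 0.2 dB above → 14.2 dBu.
Stage 3: overshoot 17.2 dB → 17.2/8 = 2.15 dB → -0.85 dBu; +5 dB make-up → 4.15 dBu.

4.15 dBu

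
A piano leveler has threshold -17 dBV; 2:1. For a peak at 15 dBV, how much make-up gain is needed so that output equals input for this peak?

16 dB

Overshoot 32 dB → 32/2 = 16 dB after compression, so the compressed level is -17 + 16 = -1 dBV.
Make-up = target − compressed = 15 − (-1) = 16 dB.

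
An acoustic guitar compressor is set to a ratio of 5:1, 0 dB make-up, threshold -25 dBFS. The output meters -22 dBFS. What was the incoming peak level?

That's 3 dB above the -25 dBFS threshold.
Input overshoot = R × output overshoot = 15 dB → input = -25 + 15 = -10 dBFS.

-10 dBFS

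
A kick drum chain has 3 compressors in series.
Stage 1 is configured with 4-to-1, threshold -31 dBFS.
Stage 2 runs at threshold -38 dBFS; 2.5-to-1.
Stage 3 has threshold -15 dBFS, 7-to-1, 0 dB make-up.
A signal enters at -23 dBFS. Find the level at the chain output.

-34.4 dBFS

Stage 1: 8 dB above -31 dBFS, reduced 4:1 to 2 dB above → -29 dBFS.
Stage 2: -29 dBFS is 9 dB over -38 dBFS; at 2.5:1 that becomes 3.6 dB over, giving -34.4 dBFS.
Stage 3: below threshold (-34.4 ≤ -15); passes unchanged; output -34.4 dBFS.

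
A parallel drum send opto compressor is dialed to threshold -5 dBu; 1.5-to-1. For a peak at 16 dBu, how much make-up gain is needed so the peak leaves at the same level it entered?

7 dB

The peak compresses to -5 + 21/1.5 = 9 dBu.
To reach 16 dBu requires 16 − 9 = 7 dB of make-up.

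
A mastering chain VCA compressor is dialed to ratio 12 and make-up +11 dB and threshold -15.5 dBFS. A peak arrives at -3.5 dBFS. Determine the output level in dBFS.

-3.5 dBFS

-3.5 dBFS sits 12 dB over threshold.
12:1 compression reduces that to 12/12 = 1 dB over.
Output = -15.5 + 1 = -14.5 dBFS; make-up adds 11 dB, giving -3.5 dBFS.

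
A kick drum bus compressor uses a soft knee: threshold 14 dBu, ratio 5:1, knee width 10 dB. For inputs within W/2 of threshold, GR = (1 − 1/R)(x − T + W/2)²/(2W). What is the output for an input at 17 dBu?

x − T + W/2 = 17 − 14 + 5 = 8.
GR = (1 − 1/5) × 8² / 20 = 0.8 × 64 / 20 = 2.56 dB.
Output = 17 − 2.56 = 14.44 dBu.

14.44 dBu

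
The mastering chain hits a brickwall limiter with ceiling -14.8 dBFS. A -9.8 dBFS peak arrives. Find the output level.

A brickwall limiter is an ∞:1 compressor: any input above the ceiling is clamped to -14.8 dBFS.

-14.8 dBFS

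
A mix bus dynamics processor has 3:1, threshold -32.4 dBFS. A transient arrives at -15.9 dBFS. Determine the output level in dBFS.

-26.9 dBFS

The input is 16.5 dB above the -32.4 dBFS threshold.
At 3:1 the overshoot is divided by 3, leaving 5.5 dB above threshold.
So the level is -32.4 + 5.5 = -26.9 dBFS.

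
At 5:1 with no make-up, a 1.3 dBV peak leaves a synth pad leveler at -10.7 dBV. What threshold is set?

-13.7 dBV

Input is 15 dB above T (since output overshoot × R = input overshoot: (-10.7 − T)·5 = 1.3 − T gives T = -13.7 dBV).
Check: -13.7 + (1.3 − (-13.7))/5 = -13.7 + 3 = -10.7 dBV. ✓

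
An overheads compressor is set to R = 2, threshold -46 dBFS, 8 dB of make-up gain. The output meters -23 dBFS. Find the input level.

Stripping the +8 dB make-up gives -31 dBFS at the gain stage.
The compressed level sits -31 − (-46) = 15 dB over threshold.
Undo the ratio: input overshoot = 15 × 2 = 30 dB, giving input = -16 dBFS.

-16 dBFS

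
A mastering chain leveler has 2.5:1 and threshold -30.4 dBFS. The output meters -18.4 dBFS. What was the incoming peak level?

-0.4 dBFS

That's 12 dB above the -30.4 dBFS threshold.
Before 2.5:1 compression the overshoot was 12 × 2.5 = 30 dB, so input = -30.4 + 30 = -0.4 dBFS.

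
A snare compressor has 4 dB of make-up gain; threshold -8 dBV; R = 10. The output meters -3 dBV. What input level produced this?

2 dBV

Remove make-up: -3 − 4 = -7 dBV.
That's 1 dB above the -8 dBV threshold.
Undo the ratio: input overshoot = 1 × 10 = 10 dB, giving input = 2 dBV.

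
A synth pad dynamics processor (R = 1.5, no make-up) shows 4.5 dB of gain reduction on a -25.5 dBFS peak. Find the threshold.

Input is 13.5 dB above T (since output overshoot × R = input overshoot: (-30 − T)·1.5 = -25.5 − T gives T = -39 dBFS).
Check: -39 + (-25.5 − (-39))/1.5 = -39 + 9 = -30 dBFS. ✓

-39 dBFS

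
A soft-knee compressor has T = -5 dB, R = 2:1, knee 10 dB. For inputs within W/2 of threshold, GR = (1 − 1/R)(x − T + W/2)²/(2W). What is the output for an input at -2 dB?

-3.6 dB

x − T + W/2 = -2 − (-5) + 5 = 8.
GR = (1 − 1/2) × 8² / 20 = 0.5 × 64 / 20 = 1.6 dB.
Output = -2 − 1.6 = -3.6 dB.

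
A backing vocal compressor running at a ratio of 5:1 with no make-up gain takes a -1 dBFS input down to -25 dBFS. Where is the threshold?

Input is 30 dB above T (since output overshoot × R = input overshoot: (-25 − T)·5 = -1 − T gives T = -31 dBFS).
Check: -31 + (-1 − (-31))/5 = -31 + 6 = -25 dBFS. ✓

-31 dBFS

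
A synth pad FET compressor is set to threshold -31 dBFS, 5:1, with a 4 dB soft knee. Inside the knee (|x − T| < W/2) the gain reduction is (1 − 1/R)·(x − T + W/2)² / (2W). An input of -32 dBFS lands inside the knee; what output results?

x − T + W/2 = -32 − (-31) + 2 = 1.
GR = (1 − 1/5) × 1² / 8 = 0.8 × 1 / 8 = 0.1 dB.
Output = -32 − 0.1 = -32.1 dBFS.

-32.1 dBFS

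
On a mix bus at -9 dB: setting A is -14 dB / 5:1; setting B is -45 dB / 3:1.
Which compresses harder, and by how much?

A: GR = 5 − 5/5 = 4 dB.
B: GR = 36 − 36/3 = 24 dB.
Difference: 20 dB in favour of B.

B, by 20 dB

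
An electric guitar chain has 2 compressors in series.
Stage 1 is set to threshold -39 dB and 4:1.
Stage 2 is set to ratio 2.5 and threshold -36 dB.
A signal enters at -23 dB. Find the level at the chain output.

-35.6 dB

Stage 1: -23 dB is 16 dB over -39 dB; at 4:1 that becomes 4 dB over, giving -35 dB.
Stage 2: 1 dB above -36 dB, reduced 2.5:1 to 0.4 dB above → -35.6 dB.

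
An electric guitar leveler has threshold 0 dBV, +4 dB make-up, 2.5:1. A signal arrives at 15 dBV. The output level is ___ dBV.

10 dBV

15 dBV sits 15 dB over threshold.
2.5:1 compression reduces that to 15/2.5 = 6 dB over.
That puts the output at 6 dBV; make-up adds 4 dB, giving 10 dBV.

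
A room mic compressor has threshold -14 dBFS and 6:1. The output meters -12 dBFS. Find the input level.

The compressed level sits -12 − (-14) = 2 dB over threshold.
Before 6:1 compression the overshoot was 2 × 6 = 12 dB, so input = -14 + 12 = -2 dBFS.

-2 dBFS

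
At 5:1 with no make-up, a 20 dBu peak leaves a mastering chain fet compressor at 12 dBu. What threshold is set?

Input is 10 dB above T (since output overshoot × R = input overshoot: (12 − T)·5 = 20 − T gives T = 10 dBu).
Check: 10 + (20 − 10)/5 = 10 + 2 = 12 dBu. ✓

10 dBu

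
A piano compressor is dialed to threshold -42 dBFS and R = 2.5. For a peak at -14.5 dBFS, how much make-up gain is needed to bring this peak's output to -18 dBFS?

13 dB

Overshoot 27.5 dB → 27.5/2.5 = 11 dB after compression, so the compressed level is -42 + 11 = -31 dBFS.
Make-up = target − compressed = -18 − (-31) = 13 dB.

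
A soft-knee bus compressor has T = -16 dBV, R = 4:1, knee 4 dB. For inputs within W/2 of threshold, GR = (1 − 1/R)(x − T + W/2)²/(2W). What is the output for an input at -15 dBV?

-15.84375 dBV

x − T + W/2 = -15 − (-16) + 2 = 3.
GR = (1 − 1/4) × 3² / 8 = 0.75 × 9 / 8 = 0.84375 dB.
Output = -15 − 0.84375 = -15.84375 dBV.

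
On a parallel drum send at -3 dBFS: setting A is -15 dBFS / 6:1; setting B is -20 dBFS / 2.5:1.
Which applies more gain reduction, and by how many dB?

B, by 0.2 dB

A: 12 dB over, compressed to 2 dB over, so 10 dB of GR.
B: 17 dB over, compressed to 6.8 dB over, so 10.2 dB of GR.
Difference: 0.2 dB in favour of B.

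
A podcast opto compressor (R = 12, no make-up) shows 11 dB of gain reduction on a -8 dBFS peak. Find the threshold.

-20 dBFS

Input is 12 dB above T (since output overshoot × R = input overshoot: (-19 − T)·12 = -8 − T gives T = -20 dBFS).
Check: -20 + (-8 − (-20))/12 = -20 + 1 = -19 dBFS. ✓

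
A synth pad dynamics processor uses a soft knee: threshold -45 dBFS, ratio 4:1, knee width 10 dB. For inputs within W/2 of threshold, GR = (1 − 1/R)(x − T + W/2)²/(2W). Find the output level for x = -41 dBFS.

x − T + W/2 = -41 − (-45) + 5 = 9.
GR = (1 − 1/4) × 9² / 20 = 0.75 × 81 / 20 = 3.0375 dB.
Output = -41 − 3.0375 = -44.0375 dBFS.

-44.0375 dBFS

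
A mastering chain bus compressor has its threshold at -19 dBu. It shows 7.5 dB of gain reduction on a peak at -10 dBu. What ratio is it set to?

6:1

Input overshoot = -10 − (-19) = 9 dB.
Output overshoot = 9 − 7.5 = 1.5 dB.
Ratio = input overshoot / output overshoot = 9 / 1.5 = 6.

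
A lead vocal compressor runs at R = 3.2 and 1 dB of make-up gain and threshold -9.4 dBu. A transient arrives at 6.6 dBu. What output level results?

-3.4 dBu

6.6 dBu sits 16 dB over threshold.
The 16 dB excess becomes 5 dB after 3.2:1 reduction.
Output = -9.4 + 5 = -4.4 dBu; make-up adds 1 dB, giving -3.4 dBu.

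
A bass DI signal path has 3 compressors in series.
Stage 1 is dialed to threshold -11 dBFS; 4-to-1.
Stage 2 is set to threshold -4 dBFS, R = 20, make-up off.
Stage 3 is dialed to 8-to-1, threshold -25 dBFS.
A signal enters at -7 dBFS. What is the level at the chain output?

-23.125 dBFS

Stage 1: 4 dB above -11 dBFS, reduced 4:1 to 1 dB above → -10 dBFS.
Stage 2: below threshold (-10 ≤ -4); passes unchanged; output -10 dBFS.
Stage 3: -10 dBFS is 15 dB over -25 dBFS; at 8:1 that becomes 1.875 dB over, giving -23.125 dBFS.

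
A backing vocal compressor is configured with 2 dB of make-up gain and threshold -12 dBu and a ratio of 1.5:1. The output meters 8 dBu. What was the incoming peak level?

15 dBu

Before make-up, the level was 8 − 2 = 6 dBu.
That's 18 dB above the -12 dBu threshold.
Undo the ratio: input overshoot = 18 × 1.5 = 27 dB, giving input = 15 dBu.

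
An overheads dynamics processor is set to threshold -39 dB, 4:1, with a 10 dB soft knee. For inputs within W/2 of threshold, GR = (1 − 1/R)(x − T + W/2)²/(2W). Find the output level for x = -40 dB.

-40.6 dB

x − T + W/2 = -40 − (-39) + 5 = 4.
GR = (1 − 1/4) × 4² / 20 = 0.75 × 16 / 20 = 0.6 dB.
Output = -40 − 0.6 = -40.6 dB.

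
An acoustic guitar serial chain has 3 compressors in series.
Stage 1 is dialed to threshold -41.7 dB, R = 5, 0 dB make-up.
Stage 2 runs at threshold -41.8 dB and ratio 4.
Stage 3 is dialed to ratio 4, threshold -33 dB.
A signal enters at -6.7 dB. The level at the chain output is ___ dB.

-40.025 dB

Stage 1: 35 dB above -41.7 dB, reduced 5:1 to 7 dB above → -34.7 dB.
Stage 2: -34.7 dB is 7.1 dB over -41.8 dB; at 4:1 that becomes 1.775 dB over, giving -40.025 dB.
Stage 3: -40.025 dB is at or below the -33 dB threshold — no compression; output -40.025 dB.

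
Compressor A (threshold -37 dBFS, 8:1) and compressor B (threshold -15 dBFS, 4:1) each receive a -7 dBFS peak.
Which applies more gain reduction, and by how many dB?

A, by 20.25 dB

A: overshoot 30 dB → output overshoot 3.75 dB → GR 26.25 dB.
B: overshoot 8 dB → output overshoot 2 dB → GR 6 dB.
Difference: 20.25 dB in favour of A.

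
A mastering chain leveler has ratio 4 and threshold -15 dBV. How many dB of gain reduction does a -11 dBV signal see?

3 dB

Overshoot = -11 − (-15) = 4 dB.
A 4:1 ratio leaves 1 dB of that excess.
So the signal is attenuated by 4 − 1 = 3 dB.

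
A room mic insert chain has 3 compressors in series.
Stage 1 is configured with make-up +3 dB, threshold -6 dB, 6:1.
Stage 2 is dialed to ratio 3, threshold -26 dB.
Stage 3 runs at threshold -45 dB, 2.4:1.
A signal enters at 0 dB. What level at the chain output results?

Stage 1: overshoot 6 dB → 6/6 = 1 dB → -5 dB; +3 dB make-up → -2 dB.
Stage 2: overshoot 24 dB → 24/3 = 8 dB → -18 dB.
Stage 3: overshoot 27 dB → 27/2.4 = 11.25 dB → -33.75 dB.

-33.75 dB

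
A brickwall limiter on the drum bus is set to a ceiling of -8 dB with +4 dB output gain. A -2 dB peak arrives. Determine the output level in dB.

-4 dB

The limiter clamps the peak to its -8 dB ceiling.
Output gain then adds 4 dB: -8 + 4 = -4 dB.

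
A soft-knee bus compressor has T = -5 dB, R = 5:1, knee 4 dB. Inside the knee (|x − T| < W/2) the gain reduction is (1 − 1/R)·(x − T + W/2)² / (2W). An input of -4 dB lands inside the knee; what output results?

-4.9 dB

x − T + W/2 = -4 − (-5) + 2 = 3.
GR = (1 − 1/5) × 3² / 8 = 0.8 × 9 / 8 = 0.9 dB.
Output = -4 − 0.9 = -4.9 dB.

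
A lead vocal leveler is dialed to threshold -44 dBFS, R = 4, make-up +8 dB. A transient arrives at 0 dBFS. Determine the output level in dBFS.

-25 dBFS

The input is 44 dB above the -44 dBFS threshold.
4:1 compression reduces that to 44/4 = 11 dB over.
That puts the output at -33 dBFS; make-up adds 8 dB, giving -25 dBFS.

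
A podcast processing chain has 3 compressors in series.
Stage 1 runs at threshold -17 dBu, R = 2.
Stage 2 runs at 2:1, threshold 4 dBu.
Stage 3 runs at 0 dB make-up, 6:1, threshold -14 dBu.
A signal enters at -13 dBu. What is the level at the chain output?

Stage 1: 4 dB above -17 dBu, reduced 2:1 to 2 dB above → -15 dBu.
Stage 2: -15 dBu ≤ 4 dBu, so stage 2 doesn't engage; output -15 dBu.
Stage 3: -15 dBu ≤ -14 dBu, so stage 3 doesn't engage; output -15 dBu.

-15 dBu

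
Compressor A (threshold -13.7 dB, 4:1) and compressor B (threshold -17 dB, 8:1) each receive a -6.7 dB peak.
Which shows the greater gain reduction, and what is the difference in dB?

A: GR = 7 − 7/4 = 5.25 dB.
B: GR = 10.3 − 10.3/8 = 9.0125 dB.
Difference: 3.7625 dB in favour of B.

B, by 3.7625 dB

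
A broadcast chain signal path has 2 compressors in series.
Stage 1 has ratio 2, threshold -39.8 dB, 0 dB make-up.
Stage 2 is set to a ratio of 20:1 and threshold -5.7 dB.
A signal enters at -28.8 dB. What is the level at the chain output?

-34.3 dB

Stage 1: 11 dB above -39.8 dB, reduced 2:1 to 5.5 dB above → -34.3 dB.
Stage 2: below threshold (-34.3 ≤ -5.7); passes unchanged; output -34.3 dB.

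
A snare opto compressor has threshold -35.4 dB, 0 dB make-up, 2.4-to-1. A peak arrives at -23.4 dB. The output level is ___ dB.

-30.4 dB

The input is 12 dB above the -35.4 dB threshold.
At 2.4:1 the overshoot is divided by 2.4, leaving 5 dB above threshold.
Output = -35.4 + 5 = -30.4 dB.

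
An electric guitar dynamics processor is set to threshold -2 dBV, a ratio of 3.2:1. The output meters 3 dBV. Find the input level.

The compressed level sits 3 − (-2) = 5 dB over threshold.
Before 3.2:1 compression the overshoot was 5 × 3.2 = 16 dB, so input = -2 + 16 = 14 dBV.

14 dBV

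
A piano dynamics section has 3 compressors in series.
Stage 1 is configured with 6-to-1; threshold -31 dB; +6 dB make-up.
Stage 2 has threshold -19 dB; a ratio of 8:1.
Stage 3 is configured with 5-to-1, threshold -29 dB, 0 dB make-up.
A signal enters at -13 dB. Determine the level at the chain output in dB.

-27.6 dB

Stage 1: -13 dB is 18 dB over -31 dB; at 6:1 that becomes 3 dB over, giving -28 dB; +6 dB make-up → -22 dB.
Stage 2: -22 dB is at or below the -19 dB threshold — no compression; output -22 dB.
Stage 3: -22 dB is 7 dB over -29 dB; at 5:1 that becomes 1.4 dB over, giving -27.6 dB.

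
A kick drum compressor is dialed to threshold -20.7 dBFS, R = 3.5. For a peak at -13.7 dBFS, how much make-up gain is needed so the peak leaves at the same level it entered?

Overshoot 7 dB → 7/3.5 = 2 dB after compression, so the compressed level is -20.7 + 2 = -18.7 dBFS.
Make-up = target − compressed = -13.7 − (-18.7) = 5 dB.

5 dB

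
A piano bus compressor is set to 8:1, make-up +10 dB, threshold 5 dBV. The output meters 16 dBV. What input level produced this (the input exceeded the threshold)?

13 dBV

Stripping the +10 dB make-up gives 6 dBV at the gain stage.
Post-compression overshoot = 6 − 5 = 1 dB.
Undo the ratio: input overshoot = 1 × 8 = 8 dB, giving input = 13 dBV.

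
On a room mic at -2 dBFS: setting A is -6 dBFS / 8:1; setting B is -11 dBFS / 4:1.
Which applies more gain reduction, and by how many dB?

B, by 3.25 dB

A: GR = 4 − 4/8 = 3.5 dB.
B: GR = 9 − 9/4 = 6.75 dB.
B applies 3.25 dB more gain reduction.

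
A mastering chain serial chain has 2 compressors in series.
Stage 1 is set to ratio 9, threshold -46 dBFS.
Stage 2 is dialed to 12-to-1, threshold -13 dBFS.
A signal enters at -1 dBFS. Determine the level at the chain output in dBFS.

-41 dBFS

Stage 1: -1 dBFS is 45 dB over -46 dBFS; at 9:1 that becomes 5 dB over, giving -41 dBFS.
Stage 2: -41 dBFS is at or below the -13 dBFS threshold — no compression; output -41 dBFS.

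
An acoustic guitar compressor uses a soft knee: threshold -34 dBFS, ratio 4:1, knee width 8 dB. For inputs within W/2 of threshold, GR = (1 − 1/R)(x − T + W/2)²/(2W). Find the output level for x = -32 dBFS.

x − T + W/2 = -32 − (-34) + 4 = 6.
GR = (1 − 1/4) × 6² / 16 = 0.75 × 36 / 16 = 1.6875 dB.
Output = -32 − 1.6875 = -33.6875 dBFS.

-33.6875 dBFS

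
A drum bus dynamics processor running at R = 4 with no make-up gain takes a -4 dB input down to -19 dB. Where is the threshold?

-24 dB

Gain reduction = -4 − (-19) = 15 dB; output overshoot = GR / (R − 1) = 15 / 3 = 5 dB.
Threshold = output − output overshoot = -19 − 5 = -24 dB.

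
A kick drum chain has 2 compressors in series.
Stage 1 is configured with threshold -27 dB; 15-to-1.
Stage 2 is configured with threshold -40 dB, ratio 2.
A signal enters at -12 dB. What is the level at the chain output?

-33 dB

Stage 1: -12 dB is 15 dB over -27 dB; at 15:1 that becomes 1 dB over, giving -26 dB.
Stage 2: overshoot 14 dB → 14/2 = 7 dB → -33 dB.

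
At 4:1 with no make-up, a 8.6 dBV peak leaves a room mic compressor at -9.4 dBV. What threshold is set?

-15.4 dBV

Input is 24 dB above T (since output overshoot × R = input overshoot: (-9.4 − T)·4 = 8.6 − T gives T = -15.4 dBV).
Check: -15.4 + (8.6 − (-15.4))/4 = -15.4 + 6 = -9.4 dBV. ✓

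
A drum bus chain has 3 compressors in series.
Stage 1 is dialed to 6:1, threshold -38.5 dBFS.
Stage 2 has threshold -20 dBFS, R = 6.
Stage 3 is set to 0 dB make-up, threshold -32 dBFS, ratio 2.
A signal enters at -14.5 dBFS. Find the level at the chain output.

Stage 1: 24 dB above -38.5 dBFS, reduced 6:1 to 4 dB above → -34.5 dBFS.
Stage 2: -34.5 dBFS ≤ -20 dBFS, so stage 2 doesn't engage; output -34.5 dBFS.
Stage 3: -34.5 dBFS ≤ -32 dBFS, so stage 3 doesn't engage; output -34.5 dBFS.

-34.5 dBFS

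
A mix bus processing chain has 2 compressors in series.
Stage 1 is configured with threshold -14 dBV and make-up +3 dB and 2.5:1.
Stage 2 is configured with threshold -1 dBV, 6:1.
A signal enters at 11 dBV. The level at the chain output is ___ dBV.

-1 dBV

Stage 1: overshoot 25 dB → 25/2.5 = 10 dB → -4 dBV; +3 dB make-up → -1 dBV.
Stage 2: -1 dBV is at or below the -1 dBV threshold — no compression; output -1 dBV.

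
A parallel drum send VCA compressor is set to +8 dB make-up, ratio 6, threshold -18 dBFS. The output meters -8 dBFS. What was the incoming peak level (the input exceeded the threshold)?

Stripping the +8 dB make-up gives -16 dBFS at the gain stage.
Post-compression overshoot = -16 − (-18) = 2 dB.
Input overshoot = R × output overshoot = 12 dB → input = -18 + 12 = -6 dBFS.

-6 dBFS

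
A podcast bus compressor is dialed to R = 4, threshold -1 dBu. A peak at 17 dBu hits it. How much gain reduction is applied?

13.5 dB

Overshoot = 17 − (-1) = 18 dB.
A 4:1 ratio leaves 4.5 dB of that excess.
GR = overshoot in − overshoot out = 18 − 4.5 = 13.5 dB.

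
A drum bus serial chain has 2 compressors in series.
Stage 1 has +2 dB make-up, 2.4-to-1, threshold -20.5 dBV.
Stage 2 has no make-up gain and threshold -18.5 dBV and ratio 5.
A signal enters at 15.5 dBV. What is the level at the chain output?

-15.5 dBV

Stage 1: 36 dB above -20.5 dBV, reduced 2.4:1 to 15 dB above → -5.5 dBV; +2 dB make-up → -3.5 dBV.
Stage 2: 15 dB above -18.5 dBV, reduced 5:1 to 3 dB above → -15.5 dBV.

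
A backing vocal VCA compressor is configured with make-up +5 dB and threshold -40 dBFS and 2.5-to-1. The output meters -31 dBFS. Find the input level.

-30 dBFS

Before make-up, the level was -31 − 5 = -36 dBFS.
That's 4 dB above the -40 dBFS threshold.
Input overshoot = R × output overshoot = 10 dB → input = -40 + 10 = -30 dBFS.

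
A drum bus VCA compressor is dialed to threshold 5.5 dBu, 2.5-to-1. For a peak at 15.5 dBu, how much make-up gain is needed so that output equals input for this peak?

6 dB

Overshoot 10 dB → 10/2.5 = 4 dB after compression, so the compressed level is 5.5 + 4 = 9.5 dBu.
Make-up = target − compressed = 15.5 − 9.5 = 6 dB.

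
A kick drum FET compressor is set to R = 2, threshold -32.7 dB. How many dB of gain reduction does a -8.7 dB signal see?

12 dB

The signal is 24 dB above threshold.
After 2:1 compression the overshoot becomes 24/2 = 12 dB.
So the signal is attenuated by 24 − 12 = 12 dB.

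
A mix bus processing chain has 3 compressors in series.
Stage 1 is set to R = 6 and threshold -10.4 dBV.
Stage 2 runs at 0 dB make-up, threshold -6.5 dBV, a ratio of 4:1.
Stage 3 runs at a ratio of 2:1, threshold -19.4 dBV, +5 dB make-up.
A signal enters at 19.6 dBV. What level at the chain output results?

-7.8125 dBV

Stage 1: 19.6 dBV is 30 dB over -10.4 dBV; at 6:1 that becomes 5 dB over, giving -5.4 dBV.
Stage 2: overshoot 1.1 dB → 1.1/4 = 0.275 dB → -6.225 dBV.
Stage 3: overshoot 13.175 dB → 13.175/2 = 6.5875 dB → -12.8125 dBV; +5 dB make-up → -7.8125 dBV.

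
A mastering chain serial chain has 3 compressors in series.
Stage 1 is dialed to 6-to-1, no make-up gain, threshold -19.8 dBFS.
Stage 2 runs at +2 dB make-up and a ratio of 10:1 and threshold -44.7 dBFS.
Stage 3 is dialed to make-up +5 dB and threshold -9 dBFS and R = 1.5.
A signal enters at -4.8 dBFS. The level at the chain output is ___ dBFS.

Stage 1: -4.8 dBFS is 15 dB over -19.8 dBFS; at 6:1 that becomes 2.5 dB over, giving -17.3 dBFS.
Stage 2: 27.4 dB above -44.7 dBFS, reduced 10:1 to 2.74 dB above → -41.96 dBFS; +2 dB make-up → -39.96 dBFS.
Stage 3: -39.96 dBFS ≤ -9 dBFS, so stage 3 doesn't engage; make-up brings it to -34.96 dBFS.

-34.96 dBFS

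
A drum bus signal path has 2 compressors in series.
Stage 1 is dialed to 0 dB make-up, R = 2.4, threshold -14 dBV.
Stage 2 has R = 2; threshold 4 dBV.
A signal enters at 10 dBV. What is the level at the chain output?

-4 dBV

Stage 1: 24 dB above -14 dBV, reduced 2.4:1 to 10 dB above → -4 dBV.
Stage 2: below threshold (-4 ≤ 4); passes unchanged; output -4 dBV.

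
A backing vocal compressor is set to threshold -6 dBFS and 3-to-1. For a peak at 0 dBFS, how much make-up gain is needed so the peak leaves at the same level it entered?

The peak compresses to -6 + 6/3 = -4 dBFS.
To reach 0 dBFS requires 0 − (-4) = 4 dB of make-up.

4 dB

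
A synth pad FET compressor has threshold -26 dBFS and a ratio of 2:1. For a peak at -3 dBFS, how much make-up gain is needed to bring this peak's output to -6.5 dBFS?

The peak compresses to -26 + 23/2 = -14.5 dBFS.
To reach -6.5 dBFS requires -6.5 − (-14.5) = 8 dB of make-up.

8 dB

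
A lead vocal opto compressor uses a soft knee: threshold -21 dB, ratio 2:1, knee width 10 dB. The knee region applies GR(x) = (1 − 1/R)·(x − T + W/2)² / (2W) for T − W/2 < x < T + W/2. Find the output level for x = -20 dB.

-20.9 dB

x − T + W/2 = -20 − (-21) + 5 = 6.
GR = (1 − 1/2) × 6² / 20 = 0.5 × 36 / 20 = 0.9 dB.
Output = -20 − 0.9 = -20.9 dB.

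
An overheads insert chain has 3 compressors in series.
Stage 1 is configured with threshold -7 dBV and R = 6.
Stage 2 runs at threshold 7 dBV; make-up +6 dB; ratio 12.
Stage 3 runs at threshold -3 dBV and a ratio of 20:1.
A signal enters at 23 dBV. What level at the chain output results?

-2.65 dBV

Stage 1: 30 dB above -7 dBV, reduced 6:1 to 5 dB above → -2 dBV.
Stage 2: -2 dBV is at or below the 7 dBV threshold — no compression; make-up brings it to 4 dBV.
Stage 3: 4 dBV is 7 dB over -3 dBV; at 20:1 that becomes 0.35 dB over, giving -2.65 dBV.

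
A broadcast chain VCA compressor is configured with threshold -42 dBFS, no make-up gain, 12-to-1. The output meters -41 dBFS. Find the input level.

-30 dBFS

That's 1 dB above the -42 dBFS threshold.
Undo the ratio: input overshoot = 1 × 12 = 12 dB, giving input = -30 dBFS.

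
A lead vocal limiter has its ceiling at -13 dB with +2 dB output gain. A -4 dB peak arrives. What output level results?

-11 dB

A brickwall limiter is an ∞:1 compressor: any input above the ceiling is clamped to -13 dB.
Output gain then adds 2 dB: -13 + 2 = -11 dB.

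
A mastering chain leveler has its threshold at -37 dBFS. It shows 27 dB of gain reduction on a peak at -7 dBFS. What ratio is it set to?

10:1

Input overshoot = -7 − (-37) = 30 dB.
Output overshoot = 30 − 27 = 3 dB.
Ratio = input overshoot / output overshoot = 30 / 3 = 10.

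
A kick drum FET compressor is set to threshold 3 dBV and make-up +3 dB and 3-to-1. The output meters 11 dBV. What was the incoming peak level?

Remove make-up: 11 − 3 = 8 dBV.
That's 5 dB above the 3 dBV threshold.
Before 3:1 compression the overshoot was 5 × 3 = 15 dB, so input = 3 + 15 = 18 dBV.

18 dBV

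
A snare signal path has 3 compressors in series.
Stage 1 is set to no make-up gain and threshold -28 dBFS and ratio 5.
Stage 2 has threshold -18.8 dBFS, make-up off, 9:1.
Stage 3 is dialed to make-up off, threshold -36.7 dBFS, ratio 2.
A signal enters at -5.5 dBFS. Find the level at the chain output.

-30.1 dBFS

Stage 1: -5.5 dBFS is 22.5 dB over -28 dBFS; at 5:1 that becomes 4.5 dB over, giving -23.5 dBFS.
Stage 2: below threshold (-23.5 ≤ -18.8); passes unchanged; output -23.5 dBFS.
Stage 3: overshoot 13.2 dB → 13.2/2 = 6.6 dB → -30.1 dBFS.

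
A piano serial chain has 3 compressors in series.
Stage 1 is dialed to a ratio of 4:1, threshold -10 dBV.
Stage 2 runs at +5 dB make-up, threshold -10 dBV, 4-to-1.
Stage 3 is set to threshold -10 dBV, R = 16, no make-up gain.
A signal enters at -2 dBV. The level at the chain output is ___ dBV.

Stage 1: -2 dBV is 8 dB over -10 dBV; at 4:1 that becomes 2 dB over, giving -8 dBV.
Stage 2: overshoot 2 dB → 2/4 = 0.5 dB → -9.5 dBV; +5 dB make-up → -4.5 dBV.
Stage 3: -4.5 dBV is 5.5 dB over -10 dBV; at 16:1 that becomes 0.34375 dB over, giving -9.65625 dBV.

-9.65625 dBV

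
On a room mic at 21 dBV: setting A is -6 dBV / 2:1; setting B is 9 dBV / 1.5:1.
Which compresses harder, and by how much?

A: 27 dB over, compressed to 13.5 dB over, so 13.5 dB of GR.
B: 12 dB over, compressed to 8 dB over, so 4 dB of GR.
Difference: 9.5 dB in favour of A.

A, by 9.5 dB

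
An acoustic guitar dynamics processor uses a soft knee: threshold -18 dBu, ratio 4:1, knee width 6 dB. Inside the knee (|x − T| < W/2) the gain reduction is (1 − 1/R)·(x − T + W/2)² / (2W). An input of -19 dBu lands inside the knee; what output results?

x − T + W/2 = -19 − (-18) + 3 = 2.
GR = (1 − 1/4) × 2² / 12 = 0.75 × 4 / 12 = 0.25 dB.
Output = -19 − 0.25 = -19.25 dBu.

-19.25 dBu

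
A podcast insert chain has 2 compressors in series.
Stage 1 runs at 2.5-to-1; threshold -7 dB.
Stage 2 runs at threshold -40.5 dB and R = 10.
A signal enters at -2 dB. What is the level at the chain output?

Stage 1: -2 dB is 5 dB over -7 dB; at 2.5:1 that becomes 2 dB over, giving -5 dB.
Stage 2: overshoot 35.5 dB → 35.5/10 = 3.55 dB → -36.95 dB.

-36.95 dB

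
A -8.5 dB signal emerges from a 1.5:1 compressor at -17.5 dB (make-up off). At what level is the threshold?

-35.5 dB

Let T be the threshold. Output overshoot = (input overshoot)/R, so -17.5 − T = (-8.5 − T)/1.5.
1.5·(-17.5 − T) = -8.5 − T → 0.5·T = -26.25 − (-8.5) = -17.75.
T = -17.75/0.5 = -35.5 dB.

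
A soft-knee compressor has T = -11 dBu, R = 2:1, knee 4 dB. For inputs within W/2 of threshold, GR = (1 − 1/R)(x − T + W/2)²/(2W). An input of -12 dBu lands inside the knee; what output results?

-12.0625 dBu

x − T + W/2 = -12 − (-11) + 2 = 1.
GR = (1 − 1/2) × 1² / 8 = 0.5 × 1 / 8 = 0.0625 dB.
Output = -12 − 0.0625 = -12.0625 dBu.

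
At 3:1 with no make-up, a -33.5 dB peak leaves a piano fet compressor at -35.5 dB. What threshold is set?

-36.5 dB

Gain reduction = -33.5 − (-35.5) = 2 dB; output overshoot = GR / (R − 1) = 2 / 2 = 1 dB.
Threshold = output − output overshoot = -35.5 − 1 = -36.5 dB.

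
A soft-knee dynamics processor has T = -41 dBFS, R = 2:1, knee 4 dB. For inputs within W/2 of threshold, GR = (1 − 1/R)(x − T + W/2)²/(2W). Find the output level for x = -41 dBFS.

x − T + W/2 = -41 − (-41) + 2 = 2.
GR = (1 − 1/2) × 2² / 8 = 0.5 × 4 / 8 = 0.25 dB.
Output = -41 − 0.25 = -41.25 dBFS.

-41.25 dBFS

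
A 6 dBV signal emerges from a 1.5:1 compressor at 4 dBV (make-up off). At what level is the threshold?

Gain reduction = 6 − 4 = 2 dB; output overshoot = GR / (R − 1) = 2 / 0.5 = 4 dB.
Threshold = output − output overshoot = 4 − 4 = 0 dBV.

0 dBV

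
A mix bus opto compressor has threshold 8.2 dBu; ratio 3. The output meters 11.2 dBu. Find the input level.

17.2 dBu

That's 3 dB above the 8.2 dBu threshold.
Before 3:1 compression the overshoot was 3 × 3 = 9 dB, so input = 8.2 + 9 = 17.2 dBu.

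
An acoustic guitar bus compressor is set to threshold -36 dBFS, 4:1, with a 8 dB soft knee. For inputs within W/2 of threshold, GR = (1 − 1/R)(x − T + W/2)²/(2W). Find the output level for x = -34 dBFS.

x − T + W/2 = -34 − (-36) + 4 = 6.
GR = (1 − 1/4) × 6² / 16 = 0.75 × 36 / 16 = 1.6875 dB.
Output = -34 − 1.6875 = -35.6875 dBFS.

-35.6875 dBFS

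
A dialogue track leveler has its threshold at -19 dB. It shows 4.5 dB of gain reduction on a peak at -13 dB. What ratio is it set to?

4:1

Input overshoot = -13 − (-19) = 6 dB.
Output overshoot = 6 − 4.5 = 1.5 dB.
Ratio = input overshoot / output overshoot = 6 / 1.5 = 4.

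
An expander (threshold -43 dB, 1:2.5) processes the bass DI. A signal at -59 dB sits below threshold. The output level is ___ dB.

-83 dB

The input is 16 dB below the -43 dB threshold.
A 1:2.5 expander multiplies undershoot by 2.5: 16 × 2.5 = 40 dB below threshold.
Output = -43 − 40 = -83 dB.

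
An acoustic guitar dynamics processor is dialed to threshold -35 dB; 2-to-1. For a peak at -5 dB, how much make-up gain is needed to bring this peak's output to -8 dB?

Overshoot 30 dB → 30/2 = 15 dB after compression, so the compressed level is -35 + 15 = -20 dB.
Make-up = target − compressed = -8 − (-20) = 12 dB.

12 dB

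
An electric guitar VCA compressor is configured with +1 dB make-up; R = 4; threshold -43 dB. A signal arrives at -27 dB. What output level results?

-38 dB

The input is 16 dB above the -43 dB threshold.
The 16 dB excess becomes 4 dB after 4:1 reduction.
Output = -43 + 4 = -39 dB; make-up adds 1 dB, giving -38 dB.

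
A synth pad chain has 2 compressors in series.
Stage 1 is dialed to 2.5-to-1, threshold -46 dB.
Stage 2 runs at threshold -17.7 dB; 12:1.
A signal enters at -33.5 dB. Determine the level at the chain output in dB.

Stage 1: 12.5 dB above -46 dB, reduced 2.5:1 to 5 dB above → -41 dB.
Stage 2: -41 dB ≤ -17.7 dB, so stage 2 doesn't engage; output -41 dB.

-41 dB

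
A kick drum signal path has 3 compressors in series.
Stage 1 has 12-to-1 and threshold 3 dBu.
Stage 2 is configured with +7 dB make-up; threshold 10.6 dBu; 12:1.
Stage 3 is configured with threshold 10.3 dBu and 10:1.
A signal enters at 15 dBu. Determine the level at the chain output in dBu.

Stage 1: 15 dBu is 12 dB over 3 dBu; at 12:1 that becomes 1 dB over, giving 4 dBu.
Stage 2: 4 dBu ≤ 10.6 dBu, so stage 2 doesn't engage; make-up brings it to 11 dBu.
Stage 3: 0.7 dB above 10.3 dBu, reduced 10:1 to 0.07 dB above → 10.37 dBu.

10.37 dBu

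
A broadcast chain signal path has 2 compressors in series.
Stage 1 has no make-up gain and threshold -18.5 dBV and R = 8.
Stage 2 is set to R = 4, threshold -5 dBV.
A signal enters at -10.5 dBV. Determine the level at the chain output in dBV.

Stage 1: -10.5 dBV is 8 dB over -18.5 dBV; at 8:1 that becomes 1 dB over, giving -17.5 dBV.
Stage 2: -17.5 dBV ≤ -5 dBV, so stage 2 doesn't engage; output -17.5 dBV.

-17.5 dBV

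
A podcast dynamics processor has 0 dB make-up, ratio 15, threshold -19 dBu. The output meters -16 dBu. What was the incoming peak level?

26 dBu

The compressed level sits -16 − (-19) = 3 dB over threshold.
Before 15:1 compression the overshoot was 3 × 15 = 45 dB, so input = -19 + 45 = 26 dBu.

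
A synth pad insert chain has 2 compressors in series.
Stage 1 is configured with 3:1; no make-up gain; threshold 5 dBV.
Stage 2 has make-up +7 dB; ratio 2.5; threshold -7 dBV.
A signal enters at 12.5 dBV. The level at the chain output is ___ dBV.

Stage 1: 12.5 dBV is 7.5 dB over 5 dBV; at 3:1 that becomes 2.5 dB over, giving 7.5 dBV.
Stage 2: overshoot 14.5 dB → 14.5/2.5 = 5.8 dB → -1.2 dBV; +7 dB make-up → 5.8 dBV.

5.8 dBV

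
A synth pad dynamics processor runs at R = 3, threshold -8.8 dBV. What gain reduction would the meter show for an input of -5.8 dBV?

The signal is 3 dB above threshold.
After 3:1 compression the overshoot becomes 3/3 = 1 dB.
So the signal is attenuated by 3 − 1 = 2 dB.

2 dB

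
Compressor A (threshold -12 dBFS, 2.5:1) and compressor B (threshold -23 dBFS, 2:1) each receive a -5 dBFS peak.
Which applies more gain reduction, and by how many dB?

A: 7 dB over, compressed to 2.8 dB over, so 4.2 dB of GR.
B: 18 dB over, compressed to 9 dB over, so 9 dB of GR.
B applies 4.8 dB more gain reduction.

B, by 4.8 dB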